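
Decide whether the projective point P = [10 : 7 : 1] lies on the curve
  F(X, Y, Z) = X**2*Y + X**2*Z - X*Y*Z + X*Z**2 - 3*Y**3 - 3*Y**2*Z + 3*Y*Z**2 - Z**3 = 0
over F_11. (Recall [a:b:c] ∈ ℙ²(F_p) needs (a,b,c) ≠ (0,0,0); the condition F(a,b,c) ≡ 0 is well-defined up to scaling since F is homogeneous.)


F(10,7,1) ≡ 2 (mod 11); P is NOT on the curve.

Evaluate F(10, 7, 1) term-by-term (mod 11).
  X**2*Y ↦ 1·100·7·1 = 700
  X**2*Z ↦ 1·100·1·1 = 100
  -X*Y*Z ↦ -1·10·7·1 = -70
  X*Z**2 ↦ 1·10·1·1 = 10
  -3*Y**3 ↦ -3·1·343·1 = -1029
  -3*Y**2*Z ↦ -3·1·49·1 = -147
  3*Y*Z**2 ↦ 3·1·7·1 = 21
  -Z**3 ↦ -1·1·1·1 = -1
Sum: F(10, 7, 1) = (700) + (100) + (-70) + (10) + (-1029) + (-147) + (21) + (-1) = -416.
Reducing mod 11: -416 ≡ 2 (mod 11).
Since F(a, b, c) ≡ 2 ≠ 0 (mod 11), P does NOT lie on the curve.


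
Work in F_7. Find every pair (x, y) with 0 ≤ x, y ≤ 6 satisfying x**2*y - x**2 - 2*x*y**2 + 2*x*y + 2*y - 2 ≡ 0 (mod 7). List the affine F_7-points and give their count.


Affine F_7-points: {(0, 1), (1, 1), (1, 5), (2, 1), (2, 5), (3, 1), (3, 3), (4, 1), (4, 4), (5, 1), (5, 2), (6, 1), (6, 2)}; count = 13.

For each of the 49 pairs (x, y) ∈ F_7², evaluate f(x, y) mod 7. Record the zeros.
  x = 0: [0↦5, 1↦0, 2↦2, 3↦4, 4↦6, 5↦1, 6↦3]  zeros at y ∈ {1}
  x = 1: [0↦4, 1↦0, 2↦6, 3↦1, 4↦6, 5↦0, 6↦4]  zeros at y ∈ {1, 5}
  x = 2: [0↦1, 1↦0, 2↦5, 3↦2, 4↦5, 5↦0, 6↦1]  zeros at y ∈ {1, 5}
  x = 3: [0↦3, 1↦0, 2↦6, 3↦0, 4↦3, 5↦1, 6↦1]  zeros at y ∈ {1, 3}
  x = 4: [0↦3, 1↦0, 2↦2, 3↦2, 4↦0, 5↦3, 6↦4]  zeros at y ∈ {1, 4}
  x = 5: [0↦1, 1↦0, 2↦0, 3↦1, 4↦3, 5↦6, 6↦3]  zeros at y ∈ {1, 2}
  x = 6: [0↦4, 1↦0, 2↦0, 3↦4, 4↦5, 5↦3, 6↦5]  zeros at y ∈ {1, 2}
Collecting zeros: affine points = {(0, 1), (1, 1), (1, 5), (2, 1), (2, 5), (3, 1), (3, 3), (4, 1), (4, 4), (5, 1), (5, 2), (6, 1), (6, 2)}.
Total count |C(F_7)_aff| = 13.


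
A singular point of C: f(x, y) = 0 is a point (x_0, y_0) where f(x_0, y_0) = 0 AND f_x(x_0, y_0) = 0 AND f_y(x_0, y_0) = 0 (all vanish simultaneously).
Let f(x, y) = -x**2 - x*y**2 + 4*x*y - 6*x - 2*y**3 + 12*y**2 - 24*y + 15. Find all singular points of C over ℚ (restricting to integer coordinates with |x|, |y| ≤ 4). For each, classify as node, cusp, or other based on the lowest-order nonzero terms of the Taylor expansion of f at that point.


Singular points: {(-1, 2)}; classification: node.

Compute partial derivatives:
  f_x = -2*x - y**2 + 4*y - 6.
  f_y = -2*x*y + 4*x - 6*y**2 + 24*y - 24.
Scan x_0 ∈ {−4, ..., 4}. For each x_0, f_y(x_0, y) is a polynomial in y; find its integer roots y ∈ {−4, ..., 4}, then test f_x and f at those candidates.
  x = -4: f_y(-4, y) = -6*y**2 + 32*y - 40; vanishes at y ∈ {2}. (-4, 2): f_x = 6 ≠ 0.
  x = -3: f_y(-3, y) = -6*y**2 + 30*y - 36; vanishes at y ∈ {2, 3}. (-3, 2): f_x = 4 ≠ 0; (-3, 3): f_x = 3 ≠ 0.
  x = -2: f_y(-2, y) = -6*y**2 + 28*y - 32; vanishes at y ∈ {2}. (-2, 2): f_x = 2 ≠ 0.
  x = -1: f_y(-1, y) = -6*y**2 + 26*y - 28; vanishes at y ∈ {2}. (-1, 2): f_x = 0, f = 0 — SINGULAR.
  x = 0: f_y(0, y) = -6*y**2 + 24*y - 24; vanishes at y ∈ {2}. (0, 2): f_x = -2 ≠ 0.
  x = 1: f_y(1, y) = -6*y**2 + 22*y - 20; vanishes at y ∈ {2}. (1, 2): f_x = -4 ≠ 0.
  x = 2: f_y(2, y) = -6*y**2 + 20*y - 16; vanishes at y ∈ {2}. (2, 2): f_x = -6 ≠ 0.
  x = 3: f_y(3, y) = -6*y**2 + 18*y - 12; vanishes at y ∈ {1, 2}. (3, 1): f_x = -9 ≠ 0; (3, 2): f_x = -8 ≠ 0.
  x = 4: f_y(4, y) = -6*y**2 + 16*y - 8; vanishes at y ∈ {2}. (4, 2): f_x = -10 ≠ 0.
Only singular point on the grid: (-1, 2).
Classify: substitute x = -1 + u, y = 2 + v and expand: f = -u**2 - u*v**2 - 2*v**3 + v**2.
No constant or linear terms (consistent with a singular point). Quadratic part: -u**2 + v**2. Cubic part: -u*v**2 - 2*v**3.
The quadratic part v**2 - u**2 = (v − u)(v + u) splits into two distinct linear factors, so there are two distinct tangent lines y − 2 = ±(x − -1) — this is a node (ordinary double point).
Classification: node.


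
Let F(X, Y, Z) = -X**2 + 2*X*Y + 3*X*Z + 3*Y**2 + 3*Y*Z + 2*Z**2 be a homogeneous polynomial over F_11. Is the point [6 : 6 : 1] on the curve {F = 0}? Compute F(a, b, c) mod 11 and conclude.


F(6,6,1) ≡ 6 (mod 11); P is NOT on the curve.

Evaluate F(6, 6, 1) term-by-term (mod 11).
  -X**2 ↦ -1·36·1·1 = -36
  2*X*Y ↦ 2·6·6·1 = 72
  3*X*Z ↦ 3·6·1·1 = 18
  3*Y**2 ↦ 3·1·36·1 = 108
  3*Y*Z ↦ 3·1·6·1 = 18
  2*Z**2 ↦ 2·1·1·1 = 2
Sum: F(6, 6, 1) = (-36) + (72) + (18) + (108) + (18) + (2) = 182.
Reducing mod 11: 182 ≡ 6 (mod 11).
Since F(a, b, c) ≡ 6 ≠ 0 (mod 11), P does NOT lie on the curve.


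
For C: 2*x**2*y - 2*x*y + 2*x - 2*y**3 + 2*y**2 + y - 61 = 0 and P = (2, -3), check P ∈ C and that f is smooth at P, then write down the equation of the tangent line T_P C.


Tangent line at P: -16*x - 61*y - 151 = 0.

Step 1: f(2, -3) = 0, so P lies on C.
Step 2: partial derivatives
  f_x(x, y) = 4*x*y - 2*y + 2, f_y(x, y) = 2*x**2 - 2*x - 6*y**2 + 4*y + 1.
  f_x(P) = -16, f_y(P) = -61 (gradient nonzero, so P is smooth).
Step 3: tangent line at P: -16·(x − 2) + -61·(y − -3) = 0.
Expanding: -16*x - 61*y - 151 = 0.


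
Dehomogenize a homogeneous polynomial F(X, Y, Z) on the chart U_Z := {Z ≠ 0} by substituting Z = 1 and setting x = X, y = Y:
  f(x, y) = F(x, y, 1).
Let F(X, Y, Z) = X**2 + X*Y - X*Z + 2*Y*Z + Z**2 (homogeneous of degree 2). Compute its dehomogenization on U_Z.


f(x, y) = x**2 + x*y - x + 2*y + 1

On U_Z we set Z = 1. Each monomial c·X^i·Y^j·Z^k in F becomes c·x^i·y^j·1^k = c·x^i·y^j.
Substituting Z = 1: F(X, Y, 1) = x**2 + x*y - x + 2*y + 1.
Note: deg(f) ≤ deg(F) = 2; strict inequality happens when F is divisible by Z (lost terms).


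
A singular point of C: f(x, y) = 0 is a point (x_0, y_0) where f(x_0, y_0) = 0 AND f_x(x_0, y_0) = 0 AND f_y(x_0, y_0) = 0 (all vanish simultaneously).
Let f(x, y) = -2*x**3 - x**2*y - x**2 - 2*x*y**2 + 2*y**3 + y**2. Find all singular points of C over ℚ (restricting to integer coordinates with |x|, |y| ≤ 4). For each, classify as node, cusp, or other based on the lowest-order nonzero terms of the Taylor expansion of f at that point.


Singular points: {(0, 0)}; classification: node.

Compute partial derivatives:
  f_x = -6*x**2 - 2*x*y - 2*x - 2*y**2.
  f_y = -x**2 - 4*x*y + 6*y**2 + 2*y.
Scan x_0 ∈ {−4, ..., 4}. For each x_0, f_y(x_0, y) is a polynomial in y; find its integer roots y ∈ {−4, ..., 4}, then test f_x and f at those candidates.
  x = -4: f_y(-4, y) = 6*y**2 + 18*y - 16; no integer root y with |y| ≤ 4.
  x = -3: f_y(-3, y) = 6*y**2 + 14*y - 9; no integer root y with |y| ≤ 4.
  x = -2: f_y(-2, y) = 6*y**2 + 10*y - 4; vanishes at y ∈ {-2}. (-2, -2): f_x = -36 ≠ 0.
  x = -1: f_y(-1, y) = 6*y**2 + 6*y - 1; no integer root y with |y| ≤ 4.
  x = 0: f_y(0, y) = 6*y**2 + 2*y; vanishes at y ∈ {0}. (0, 0): f_x = 0, f = 0 — SINGULAR.
  x = 1: f_y(1, y) = 6*y**2 - 2*y - 1; no integer root y with |y| ≤ 4.
  x = 2: f_y(2, y) = 6*y**2 - 6*y - 4; no integer root y with |y| ≤ 4.
  x = 3: f_y(3, y) = 6*y**2 - 10*y - 9; no integer root y with |y| ≤ 4.
  x = 4: f_y(4, y) = 6*y**2 - 14*y - 16; no integer root y with |y| ≤ 4.
Only singular point on the grid: (0, 0).
Classify: substitute x = 0 + u, y = 0 + v and expand: f = -2*u**3 - u**2*v - u**2 - 2*u*v**2 + 2*v**3 + v**2.
No constant or linear terms (consistent with a singular point). Quadratic part: -u**2 + v**2. Cubic part: -2*u**3 - u**2*v - 2*u*v**2 + 2*v**3.
The quadratic part v**2 - u**2 = (v − u)(v + u) splits into two distinct linear factors, so there are two distinct tangent lines y − 0 = ±(x − 0) — this is a node (ordinary double point).
Classification: node.


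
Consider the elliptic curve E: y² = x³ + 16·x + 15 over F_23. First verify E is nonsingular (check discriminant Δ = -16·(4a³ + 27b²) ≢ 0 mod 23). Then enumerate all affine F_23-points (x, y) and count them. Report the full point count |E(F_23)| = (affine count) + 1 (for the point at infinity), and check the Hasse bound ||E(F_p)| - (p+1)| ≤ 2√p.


Affine points = {(1, 3), (1, 20), (2, 3), (2, 20), (5, 6), (5, 17), (10, 5), (10, 18), (11, 2), (11, 21), (12, 7), (12, 16), (14, 4), (14, 19), (17, 5), (17, 18), (19, 5), (19, 18), (20, 3), (20, 20)}; affine count = 20; |E(F_23)| = 21.

Discriminant check: Δ ∝ 4a³ + 27b² = 4·16³ + 27·15² = 4·4096 + 27·225 ≡ 11 (mod 23). Nonzero ⇒ E is nonsingular.
For each x ∈ F_23, compute rhs = x³ + 16·x + 15 mod 23, then count y ∈ F_23 with y² ≡ rhs.
  x = 0: rhs = 15, matching y values: none (0 points).
  x = 1: rhs = 9, matching y values: 3, 20 (2 points).
  x = 2: rhs = 9, matching y values: 3, 20 (2 points).
  x = 3: rhs = 21, matching y values: none (0 points).
  x = 4: rhs = 5, matching y values: none (0 points).
  x = 5: rhs = 13, matching y values: 6, 17 (2 points).
  x = 6: rhs = 5, matching y values: none (0 points).
  x = 7: rhs = 10, matching y values: none (0 points).
  x = 8: rhs = 11, matching y values: none (0 points).
  x = 9: rhs = 14, matching y values: none (0 points).
  x = 10: rhs = 2, matching y values: 5, 18 (2 points).
  x = 11: rhs = 4, matching y values: 2, 21 (2 points).
  x = 12: rhs = 3, matching y values: 7, 16 (2 points).
  x = 13: rhs = 5, matching y values: none (0 points).
  x = 14: rhs = 16, matching y values: 4, 19 (2 points).
  x = 15: rhs = 19, matching y values: none (0 points).
  x = 16: rhs = 20, matching y values: none (0 points).
  x = 17: rhs = 2, matching y values: 5, 18 (2 points).
  x = 18: rhs = 17, matching y values: none (0 points).
  x = 19: rhs = 2, matching y values: 5, 18 (2 points).
  x = 20: rhs = 9, matching y values: 3, 20 (2 points).
  x = 21: rhs = 21, matching y values: none (0 points).
  x = 22: rhs = 21, matching y values: none (0 points).
Total affine count: 20.
Full point count |E(F_23)| = 20 + 1 = 21.
Hasse bound: |21 − (23+1)| = |-3| = 3 ≤ 2√23 ≈ 9.5917 ✓.


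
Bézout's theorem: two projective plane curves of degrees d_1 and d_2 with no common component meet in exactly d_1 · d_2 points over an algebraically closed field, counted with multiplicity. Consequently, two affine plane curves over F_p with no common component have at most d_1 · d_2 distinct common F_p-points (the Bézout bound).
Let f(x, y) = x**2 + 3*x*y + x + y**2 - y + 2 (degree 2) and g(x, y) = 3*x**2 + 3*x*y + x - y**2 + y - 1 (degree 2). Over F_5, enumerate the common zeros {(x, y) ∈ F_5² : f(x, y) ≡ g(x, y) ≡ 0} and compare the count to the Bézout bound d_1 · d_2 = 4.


Common zeros: ∅; count = 0; Bézout bound = 4.

deg(f) = 2, deg(g) = 2, so Bézout bound = 4.
Scan x ∈ F_5. For each x, list the y ∈ F_5 with f(x, y) ≡ 0 and those with g(x, y) ≡ 0 (mod 5); the common zeros in that column are the intersection.
  x = 0: f ≡ 0 at y ∈ ∅; g ≡ 0 at y ∈ ∅; common: ∅.
  x = 1: f ≡ 0 at y ∈ ∅; g ≡ 0 at y ∈ ∅; common: ∅.
  x = 2: f ≡ 0 at y ∈ ∅; g ≡ 0 at y ∈ {3, 4}; common: ∅.
  x = 3: f ≡ 0 at y ∈ ∅; g ≡ 0 at y ∈ {2, 3}; common: ∅.
  x = 4: f ≡ 0 at y ∈ ∅; g ≡ 0 at y ∈ ∅; common: ∅.
Collecting: common zeros = ∅, so the count is 0.
Comparison with the Bézout bound: 0 ≤ 4 = deg(f)·deg(g), as expected for curves with no common component (the affine F_5-count falls short of the bound because intersections may lie at infinity, over extension fields, or carry multiplicity).


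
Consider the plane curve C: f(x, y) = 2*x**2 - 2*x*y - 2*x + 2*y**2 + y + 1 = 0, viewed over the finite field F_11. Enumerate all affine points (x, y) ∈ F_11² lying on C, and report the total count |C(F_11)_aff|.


Affine F_11-points: {(0, 2), (0, 3), (1, 8), (1, 9), (3, 2), (3, 6), (4, 3), (4, 6), (8, 5), (8, 8), (9, 5), (9, 9)}; count = 12.

For each of the 121 pairs (x, y) ∈ F_11², evaluate f(x, y) mod 11. Record the zeros.
  x = 0: [0↦1, 1↦4, 2↦0, 3↦0, 4↦4, 5↦1, 6↦2, 7↦7, 8↦5, 9↦7, 10↦2]  zeros at y ∈ {2, 3}
  x = 1: [0↦1, 1↦2, 2↦7, 3↦5, 4↦7, 5↦2, 6↦1, 7↦4, 8↦0, 9↦0, 10↦4]  zeros at y ∈ {8, 9}
  x = 2: [0↦5, 1↦4, 2↦7, 3↦3, 4↦3, 5↦7, 6↦4, 7↦5, 8↦10, 9↦8, 10↦10]  zeros at y ∈ ∅
  x = 3: [0↦2, 1↦10, 2↦0, 3↦5, 4↦3, 5↦5, 6↦0, 7↦10, 8↦2, 9↦9, 10↦9]  zeros at y ∈ {2, 6}
  x = 4: [0↦3, 1↦9, 2↦8, 3↦0, 4↦7, 5↦7, 6↦0, 7↦8, 8↦9, 9↦3, 10↦1]  zeros at y ∈ {3, 6}
  x = 5: [0↦8, 1↦1, 2↦9, 3↦10, 4↦4, 5↦2, 6↦4, 7↦10, 8↦9, 9↦1, 10↦8]  zeros at y ∈ ∅
  x = 6: [0↦6, 1↦8, 2↦3, 3↦2, 4↦5, 5↦1, 6↦1, 7↦5, 8↦2, 9↦3, 10↦8]  zeros at y ∈ ∅
  x = 7: [0↦8, 1↦8, 2↦1, 3↦9, 4↦10, 5↦4, 6↦2, 7↦4, 8↦10, 9↦9, 10↦1]  zeros at y ∈ ∅
  x = 8: [0↦3, 1↦1, 2↦3, 3↦9, 4↦8, 5↦0, 6↦7, 7↦7, 8↦0, 9↦8, 10↦9]  zeros at y ∈ {5, 8}
  x = 9: [0↦2, 1↦9, 2↦9, 3↦2, 4↦10, 5↦0, 6↦5, 7↦3, 8↦5, 9↦0, 10↦10]  zeros at y ∈ {5, 9}
  x = 10: [0↦5, 1↦10, 2↦8, 3↦10, 4↦5, 5↦4, 6↦7, 7↦3, 8↦3, 9↦7, 10↦4]  zeros at y ∈ ∅
Collecting zeros: affine points = {(0, 2), (0, 3), (1, 8), (1, 9), (3, 2), (3, 6), (4, 3), (4, 6), (8, 5), (8, 8), (9, 5), (9, 9)}.
Total count |C(F_11)_aff| = 12.


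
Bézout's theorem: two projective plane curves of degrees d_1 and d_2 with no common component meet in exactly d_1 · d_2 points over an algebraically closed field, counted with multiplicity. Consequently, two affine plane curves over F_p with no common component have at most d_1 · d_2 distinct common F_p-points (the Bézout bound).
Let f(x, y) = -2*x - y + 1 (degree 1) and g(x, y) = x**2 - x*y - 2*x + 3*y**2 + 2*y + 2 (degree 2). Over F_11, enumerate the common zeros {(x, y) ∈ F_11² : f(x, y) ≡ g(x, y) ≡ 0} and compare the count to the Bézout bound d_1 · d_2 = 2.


Common zeros: ∅; count = 0; Bézout bound = 2.

deg(f) = 1, deg(g) = 2, so Bézout bound = 2.
Scan x ∈ F_11. For each x, list the y ∈ F_11 with f(x, y) ≡ 0 and those with g(x, y) ≡ 0 (mod 11); the common zeros in that column are the intersection.
  x = 0: f ≡ 0 at y ∈ {1}; g ≡ 0 at y ∈ ∅; common: ∅.
  x = 1: f ≡ 0 at y ∈ {10}; g ≡ 0 at y ∈ {9}; common: ∅.
  x = 2: f ≡ 0 at y ∈ {8}; g ≡ 0 at y ∈ {5, 6}; common: ∅.
  x = 3: f ≡ 0 at y ∈ {6}; g ≡ 0 at y ∈ ∅; common: ∅.
  x = 4: f ≡ 0 at y ∈ {4}; g ≡ 0 at y ∈ {1, 7}; common: ∅.
  x = 5: f ≡ 0 at y ∈ {2}; g ≡ 0 at y ∈ {5, 7}; common: ∅.
  x = 6: f ≡ 0 at y ∈ {0}; g ≡ 0 at y ∈ {6, 10}; common: ∅.
  x = 7: f ≡ 0 at y ∈ {9}; g ≡ 0 at y ∈ ∅; common: ∅.
  x = 8: f ≡ 0 at y ∈ {7}; g ≡ 0 at y ∈ ∅; common: ∅.
  x = 9: f ≡ 0 at y ∈ {5}; g ≡ 0 at y ∈ ∅; common: ∅.
  x = 10: f ≡ 0 at y ∈ {3}; g ≡ 0 at y ∈ {1, 9}; common: ∅.
Collecting: common zeros = ∅, so the count is 0.
Comparison with the Bézout bound: 0 ≤ 2 = deg(f)·deg(g), as expected for curves with no common component (the affine F_11-count falls short of the bound because intersections may lie at infinity, over extension fields, or carry multiplicity).


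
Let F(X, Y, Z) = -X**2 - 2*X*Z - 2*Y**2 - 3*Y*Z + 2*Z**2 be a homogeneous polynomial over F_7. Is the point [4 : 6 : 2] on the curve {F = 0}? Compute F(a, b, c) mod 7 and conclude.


F(4,6,2) ≡ 1 (mod 7); P is NOT on the curve.

Evaluate F(4, 6, 2) term-by-term (mod 7).
  -X**2 ↦ -1·16·1·1 = -16
  -2*X*Z ↦ -2·4·1·2 = -16
  -2*Y**2 ↦ -2·1·36·1 = -72
  -3*Y*Z ↦ -3·1·6·2 = -36
  2*Z**2 ↦ 2·1·1·4 = 8
Sum: F(4, 6, 2) = (-16) + (-16) + (-72) + (-36) + (8) = -132.
Reducing mod 7: -132 ≡ 1 (mod 7).
Since F(a, b, c) ≡ 1 ≠ 0 (mod 7), P does NOT lie on the curve.


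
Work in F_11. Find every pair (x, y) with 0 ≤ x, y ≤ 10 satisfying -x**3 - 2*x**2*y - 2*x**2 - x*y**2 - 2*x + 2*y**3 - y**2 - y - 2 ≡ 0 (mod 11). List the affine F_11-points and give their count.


Affine F_11-points: {(1, 4), (2, 0), (2, 3), (2, 4), (3, 6), (4, 2), (5, 0), (5, 1), (5, 2), (7, 2), (7, 5), (7, 8), (9, 4), (10, 3), (10, 9), (10, 10)}; count = 16.

For each of the 121 pairs (x, y) ∈ F_11², evaluate f(x, y) mod 11. Record the zeros.
  x = 0: [0↦9, 1↦9, 2↦8, 3↦7, 4↦7, 5↦9, 6↦3, 7↦1, 8↦4, 9↦2, 10↦7]  zeros at y ∈ ∅
  x = 1: [0↦4, 1↦1, 2↦6, 3↦9, 4↦0, 5↦2, 6↦5, 7↦10, 8↦7, 9↦8, 10↦3]  zeros at y ∈ {4}
  x = 2: [0↦0, 1↦1, 2↦8, 3↦0, 4↦0, 5↦9, 6↦6, 7↦3, 8↦1, 9↦1, 10↦4]  zeros at y ∈ {0, 3, 4}
  x = 3: [0↦2, 1↦3, 2↦8, 3↦7, 4↦1, 5↦2, 6↦0, 7↦7, 8↦2, 9↦8, 10↦4]  zeros at y ∈ {6}
  x = 4: [0↦4, 1↦1, 2↦0, 3↦2, 4↦8, 5↦8, 6↦3, 7↦5, 8↦4, 9↦1, 10↦8]  zeros at y ∈ {2}
  x = 5: [0↦0, 1↦0, 2↦0, 3↦1, 4↦4, 5↦10, 6↦9, 7↦2, 8↦1, 9↦7, 10↦10]  zeros at y ∈ {0, 1, 2}
  x = 6: [0↦6, 1↦5, 2↦2, 3↦9, 4↦5, 5↦2, 6↦1, 7↦3, 8↦9, 9↦9, 10↦4]  zeros at y ∈ ∅
  x = 7: [0↦5, 1↦10, 2↦0, 3↦9, 4↦5, 5↦0, 6↦6, 7↦2, 8↦0, 9↦1, 10↦6]  zeros at y ∈ {2, 5, 8}
  x = 8: [0↦2, 1↦9, 2↦10, 3↦6, 4↦9, 5↦9, 6↦7, 7↦4, 8↦1, 9↦10, 10↦10]  zeros at y ∈ ∅
  x = 9: [0↦2, 1↦7, 2↦4, 3↦5, 4↦0, 5↦1, 6↦9, 7↦3, 8↦6, 9↦8, 10↦10]  zeros at y ∈ {4}
  x = 10: [0↦10, 1↦9, 2↦9, 3↦0, 4↦5, 5↦3, 6↦6, 7↦4, 8↦9, 9↦0, 10↦0]  zeros at y ∈ {3, 9, 10}
Collecting zeros: affine points = {(1, 4), (2, 0), (2, 3), (2, 4), (3, 6), (4, 2), (5, 0), (5, 1), (5, 2), (7, 2), (7, 5), (7, 8), (9, 4), (10, 3), (10, 9), (10, 10)}.
Total count |C(F_11)_aff| = 16.


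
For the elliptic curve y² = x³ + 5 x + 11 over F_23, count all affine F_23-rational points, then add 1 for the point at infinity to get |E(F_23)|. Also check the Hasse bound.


Affine points = {(2, 11), (2, 12), (4, 7), (4, 16), (5, 0), (6, 2), (6, 21), (9, 7), (9, 16), (10, 7), (10, 16), (16, 1), (16, 22), (17, 8), (17, 15), (21, 4), (21, 19)}; affine count = 17; |E(F_23)| = 18.

Discriminant check: Δ ∝ 4a³ + 27b² = 4·5³ + 27·11² = 4·125 + 27·121 ≡ 18 (mod 23). Nonzero ⇒ E is nonsingular.
For each x ∈ F_23, compute rhs = x³ + 5·x + 11 mod 23, then count y ∈ F_23 with y² ≡ rhs.
  x = 0: rhs = 11, matching y values: none (0 points).
  x = 1: rhs = 17, matching y values: none (0 points).
  x = 2: rhs = 6, matching y values: 11, 12 (2 points).
  x = 3: rhs = 7, matching y values: none (0 points).
  x = 4: rhs = 3, matching y values: 7, 16 (2 points).
  x = 5: rhs = 0, matching y values: 0 (1 points).
  x = 6: rhs = 4, matching y values: 2, 21 (2 points).
  x = 7: rhs = 21, matching y values: none (0 points).
  x = 8: rhs = 11, matching y values: none (0 points).
  x = 9: rhs = 3, matching y values: 7, 16 (2 points).
  x = 10: rhs = 3, matching y values: 7, 16 (2 points).
  x = 11: rhs = 17, matching y values: none (0 points).
  x = 12: rhs = 5, matching y values: none (0 points).
  x = 13: rhs = 19, matching y values: none (0 points).
  x = 14: rhs = 19, matching y values: none (0 points).
  x = 15: rhs = 11, matching y values: none (0 points).
  x = 16: rhs = 1, matching y values: 1, 22 (2 points).
  x = 17: rhs = 18, matching y values: 8, 15 (2 points).
  x = 18: rhs = 22, matching y values: none (0 points).
  x = 19: rhs = 19, matching y values: none (0 points).
  x = 20: rhs = 15, matching y values: none (0 points).
  x = 21: rhs = 16, matching y values: 4, 19 (2 points).
  x = 22: rhs = 5, matching y values: none (0 points).
Total affine count: 17.
Full point count |E(F_23)| = 17 + 1 = 18.
Hasse bound: |18 − (23+1)| = |-6| = 6 ≤ 2√23 ≈ 9.5917 ✓.


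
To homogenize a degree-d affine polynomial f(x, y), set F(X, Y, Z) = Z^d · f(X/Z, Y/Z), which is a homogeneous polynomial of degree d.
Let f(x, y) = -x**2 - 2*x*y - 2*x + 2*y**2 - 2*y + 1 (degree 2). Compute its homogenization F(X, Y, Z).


F(X, Y, Z) = -X**2 - 2*X*Y - 2*X*Z + 2*Y**2 - 2*Y*Z + Z**2

deg(f) = 2.
Substitute x = X/Z, y = Y/Z into f, then multiply by Z^2.
  monomial -1·x^2·y^0 ↦ -1·X^2·Y^0·Z^0.
  monomial -2·x^1·y^1 ↦ -2·X^1·Y^1·Z^0.
  monomial -2·x^1·y^0 ↦ -2·X^1·Y^0·Z^1.
  monomial 2·x^0·y^2 ↦ 2·X^0·Y^2·Z^0.
  monomial -2·x^0·y^1 ↦ -2·X^0·Y^1·Z^1.
  monomial 1·x^0·y^0 ↦ 1·X^0·Y^0·Z^2.
Collecting: F(X, Y, Z) = -X**2 - 2*X*Y - 2*X*Z + 2*Y**2 - 2*Y*Z + Z**2.


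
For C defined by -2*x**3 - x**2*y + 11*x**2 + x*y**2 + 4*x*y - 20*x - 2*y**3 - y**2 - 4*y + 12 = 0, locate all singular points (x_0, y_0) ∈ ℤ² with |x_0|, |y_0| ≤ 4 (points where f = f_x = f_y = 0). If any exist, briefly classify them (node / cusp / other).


Singular points: {(2, 0)}; classification: node.

Compute partial derivatives:
  f_x = -6*x**2 - 2*x*y + 22*x + y**2 + 4*y - 20.
  f_y = -x**2 + 2*x*y + 4*x - 6*y**2 - 2*y - 4.
Scan x_0 ∈ {−4, ..., 4}. For each x_0, f_y(x_0, y) is a polynomial in y; find its integer roots y ∈ {−4, ..., 4}, then test f_x and f at those candidates.
  x = -4: f_y(-4, y) = -6*y**2 - 10*y - 36; no integer root y with |y| ≤ 4.
  x = -3: f_y(-3, y) = -6*y**2 - 8*y - 25; no integer root y with |y| ≤ 4.
  x = -2: f_y(-2, y) = -6*y**2 - 6*y - 16; no integer root y with |y| ≤ 4.
  x = -1: f_y(-1, y) = -6*y**2 - 4*y - 9; no integer root y with |y| ≤ 4.
  x = 0: f_y(0, y) = -6*y**2 - 2*y - 4; no integer root y with |y| ≤ 4.
  x = 1: f_y(1, y) = -6*y**2 - 1; no integer root y with |y| ≤ 4.
  x = 2: f_y(2, y) = -6*y**2 + 2*y; vanishes at y ∈ {0}. (2, 0): f_x = 0, f = 0 — SINGULAR.
  x = 3: f_y(3, y) = -6*y**2 + 4*y - 1; no integer root y with |y| ≤ 4.
  x = 4: f_y(4, y) = -6*y**2 + 6*y - 4; no integer root y with |y| ≤ 4.
Only singular point on the grid: (2, 0).
Classify: substitute x = 2 + u, y = 0 + v and expand: f = -2*u**3 - u**2*v - u**2 + u*v**2 - 2*v**3 + v**2.
No constant or linear terms (consistent with a singular point). Quadratic part: -u**2 + v**2. Cubic part: -2*u**3 - u**2*v + u*v**2 - 2*v**3.
The quadratic part v**2 - u**2 = (v − u)(v + u) splits into two distinct linear factors, so there are two distinct tangent lines y − 0 = ±(x − 2) — this is a node (ordinary double point).
Classification: node.


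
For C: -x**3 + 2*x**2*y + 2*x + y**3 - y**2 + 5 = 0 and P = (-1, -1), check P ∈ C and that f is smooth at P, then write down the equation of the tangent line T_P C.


Tangent line at P: 3*x + 7*y + 10 = 0.

Step 1: f(-1, -1) = 0, so P lies on C.
Step 2: partial derivatives
  f_x(x, y) = -3*x**2 + 4*x*y + 2, f_y(x, y) = 2*x**2 + 3*y**2 - 2*y.
  f_x(P) = 3, f_y(P) = 7 (gradient nonzero, so P is smooth).
Step 3: tangent line at P: 3·(x − -1) + 7·(y − -1) = 0.
Expanding: 3*x + 7*y + 10 = 0.


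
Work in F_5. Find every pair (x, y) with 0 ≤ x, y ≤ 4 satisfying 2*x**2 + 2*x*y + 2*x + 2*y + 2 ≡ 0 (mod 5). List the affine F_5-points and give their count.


Affine F_5-points: {(0, 4), (1, 1), (2, 1), (3, 3)}; count = 4.

For each of the 25 pairs (x, y) ∈ F_5², evaluate f(x, y) mod 5. Record the zeros.
  x = 0: [0↦2, 1↦4, 2↦1, 3↦3, 4↦0]  zeros at y ∈ {4}
  x = 1: [0↦1, 1↦0, 2↦4, 3↦3, 4↦2]  zeros at y ∈ {1}
  x = 2: [0↦4, 1↦0, 2↦1, 3↦2, 4↦3]  zeros at y ∈ {1}
  x = 3: [0↦1, 1↦4, 2↦2, 3↦0, 4↦3]  zeros at y ∈ {3}
  x = 4: [0↦2, 1↦2, 2↦2, 3↦2, 4↦2]  zeros at y ∈ ∅
Collecting zeros: affine points = {(0, 4), (1, 1), (2, 1), (3, 3)}.
Total count |C(F_5)_aff| = 4.


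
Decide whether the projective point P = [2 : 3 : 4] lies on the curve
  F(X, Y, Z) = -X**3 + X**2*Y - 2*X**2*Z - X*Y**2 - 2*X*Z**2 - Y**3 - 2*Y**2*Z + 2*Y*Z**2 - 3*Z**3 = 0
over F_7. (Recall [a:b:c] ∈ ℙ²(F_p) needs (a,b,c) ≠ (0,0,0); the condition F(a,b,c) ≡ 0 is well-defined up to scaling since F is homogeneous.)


F(2,3,4) ≡ 3 (mod 7); P is NOT on the curve.

Evaluate F(2, 3, 4) term-by-term (mod 7).
  -X**3 ↦ -1·8·1·1 = -8
  X**2*Y ↦ 1·4·3·1 = 12
  -2*X**2*Z ↦ -2·4·1·4 = -32
  -X*Y**2 ↦ -1·2·9·1 = -18
  -2*X*Z**2 ↦ -2·2·1·16 = -64
  -Y**3 ↦ -1·1·27·1 = -27
  -2*Y**2*Z ↦ -2·1·9·4 = -72
  2*Y*Z**2 ↦ 2·1·3·16 = 96
  -3*Z**3 ↦ -3·1·1·64 = -192
Sum: F(2, 3, 4) = (-8) + (12) + (-32) + (-18) + (-64) + (-27) + (-72) + (96) + (-192) = -305.
Reducing mod 7: -305 ≡ 3 (mod 7).
Since F(a, b, c) ≡ 3 ≠ 0 (mod 7), P does NOT lie on the curve.


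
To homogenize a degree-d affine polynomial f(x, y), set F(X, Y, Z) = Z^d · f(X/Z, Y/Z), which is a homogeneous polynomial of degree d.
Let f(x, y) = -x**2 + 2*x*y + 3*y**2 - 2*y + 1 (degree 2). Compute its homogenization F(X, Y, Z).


F(X, Y, Z) = -X**2 + 2*X*Y + 3*Y**2 - 2*Y*Z + Z**2

deg(f) = 2.
Substitute x = X/Z, y = Y/Z into f, then multiply by Z^2.
  monomial -1·x^2·y^0 ↦ -1·X^2·Y^0·Z^0.
  monomial 2·x^1·y^1 ↦ 2·X^1·Y^1·Z^0.
  monomial 3·x^0·y^2 ↦ 3·X^0·Y^2·Z^0.
  monomial -2·x^0·y^1 ↦ -2·X^0·Y^1·Z^1.
  monomial 1·x^0·y^0 ↦ 1·X^0·Y^0·Z^2.
Collecting: F(X, Y, Z) = -X**2 + 2*X*Y + 3*Y**2 - 2*Y*Z + Z**2.


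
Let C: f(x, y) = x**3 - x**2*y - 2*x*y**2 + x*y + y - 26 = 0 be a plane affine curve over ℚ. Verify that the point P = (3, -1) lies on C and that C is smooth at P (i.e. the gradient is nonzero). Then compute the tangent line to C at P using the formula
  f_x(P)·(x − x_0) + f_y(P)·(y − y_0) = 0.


Tangent line at P: 30*x + 7*y - 83 = 0.

Step 1: f(3, -1) = 0, so P lies on C.
Step 2: partial derivatives
  f_x(x, y) = 3*x**2 - 2*x*y - 2*y**2 + y, f_y(x, y) = -x**2 - 4*x*y + x + 1.
  f_x(P) = 30, f_y(P) = 7 (gradient nonzero, so P is smooth).
Step 3: tangent line at P: 30·(x − 3) + 7·(y − -1) = 0.
Expanding: 30*x + 7*y - 83 = 0.


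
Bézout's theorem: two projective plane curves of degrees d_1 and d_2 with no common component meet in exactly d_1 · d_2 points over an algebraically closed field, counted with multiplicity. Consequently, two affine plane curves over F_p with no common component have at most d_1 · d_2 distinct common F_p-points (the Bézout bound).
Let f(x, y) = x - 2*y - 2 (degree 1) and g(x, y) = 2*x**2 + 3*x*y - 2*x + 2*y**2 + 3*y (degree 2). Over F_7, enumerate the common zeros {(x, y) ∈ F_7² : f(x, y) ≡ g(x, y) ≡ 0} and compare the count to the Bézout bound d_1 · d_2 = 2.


Common zeros: ∅; count = 0; Bézout bound = 2.

deg(f) = 1, deg(g) = 2, so Bézout bound = 2.
Scan x ∈ F_7. For each x, list the y ∈ F_7 with f(x, y) ≡ 0 and those with g(x, y) ≡ 0 (mod 7); the common zeros in that column are the intersection.
  x = 0: f ≡ 0 at y ∈ {6}; g ≡ 0 at y ∈ {0, 2}; common: ∅.
  x = 1: f ≡ 0 at y ∈ {3}; g ≡ 0 at y ∈ {0, 4}; common: ∅.
  x = 2: f ≡ 0 at y ∈ {0}; g ≡ 0 at y ∈ {3}; common: ∅.
  x = 3: f ≡ 0 at y ∈ {4}; g ≡ 0 at y ∈ ∅; common: ∅.
  x = 4: f ≡ 0 at y ∈ {1}; g ≡ 0 at y ∈ ∅; common: ∅.
  x = 5: f ≡ 0 at y ∈ {5}; g ≡ 0 at y ∈ {2, 3}; common: ∅.
  x = 6: f ≡ 0 at y ∈ {2}; g ≡ 0 at y ∈ ∅; common: ∅.
Collecting: common zeros = ∅, so the count is 0.
Comparison with the Bézout bound: 0 ≤ 2 = deg(f)·deg(g), as expected for curves with no common component (the affine F_7-count falls short of the bound because intersections may lie at infinity, over extension fields, or carry multiplicity).


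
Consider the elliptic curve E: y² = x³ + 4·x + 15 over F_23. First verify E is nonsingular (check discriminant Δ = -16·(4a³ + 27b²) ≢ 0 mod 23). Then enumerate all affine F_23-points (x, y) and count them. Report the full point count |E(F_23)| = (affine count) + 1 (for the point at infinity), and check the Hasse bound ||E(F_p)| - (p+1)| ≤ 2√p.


Affine points = {(2, 10), (2, 13), (3, 10), (3, 13), (4, 7), (4, 16), (6, 5), (6, 18), (7, 8), (7, 15), (14, 3), (14, 20), (15, 0), (16, 9), (16, 14), (18, 10), (18, 13), (19, 2), (19, 21)}; affine count = 19; |E(F_23)| = 20.

Discriminant check: Δ ∝ 4a³ + 27b² = 4·4³ + 27·15² = 4·64 + 27·225 ≡ 6 (mod 23). Nonzero ⇒ E is nonsingular.
For each x ∈ F_23, compute rhs = x³ + 4·x + 15 mod 23, then count y ∈ F_23 with y² ≡ rhs.
  x = 0: rhs = 15, matching y values: none (0 points).
  x = 1: rhs = 20, matching y values: none (0 points).
  x = 2: rhs = 8, matching y values: 10, 13 (2 points).
  x = 3: rhs = 8, matching y values: 10, 13 (2 points).
  x = 4: rhs = 3, matching y values: 7, 16 (2 points).
  x = 5: rhs = 22, matching y values: none (0 points).
  x = 6: rhs = 2, matching y values: 5, 18 (2 points).
  x = 7: rhs = 18, matching y values: 8, 15 (2 points).
  x = 8: rhs = 7, matching y values: none (0 points).
  x = 9: rhs = 21, matching y values: none (0 points).
  x = 10: rhs = 20, matching y values: none (0 points).
  x = 11: rhs = 10, matching y values: none (0 points).
  x = 12: rhs = 20, matching y values: none (0 points).
  x = 13: rhs = 10, matching y values: none (0 points).
  x = 14: rhs = 9, matching y values: 3, 20 (2 points).
  x = 15: rhs = 0, matching y values: 0 (1 points).
  x = 16: rhs = 12, matching y values: 9, 14 (2 points).
  x = 17: rhs = 5, matching y values: none (0 points).
  x = 18: rhs = 8, matching y values: 10, 13 (2 points).
  x = 19: rhs = 4, matching y values: 2, 21 (2 points).
  x = 20: rhs = 22, matching y values: none (0 points).
  x = 21: rhs = 22, matching y values: none (0 points).
  x = 22: rhs = 10, matching y values: none (0 points).
Total affine count: 19.
Full point count |E(F_23)| = 19 + 1 = 20.
Hasse bound: |20 − (23+1)| = |-4| = 4 ≤ 2√23 ≈ 9.5917 ✓.


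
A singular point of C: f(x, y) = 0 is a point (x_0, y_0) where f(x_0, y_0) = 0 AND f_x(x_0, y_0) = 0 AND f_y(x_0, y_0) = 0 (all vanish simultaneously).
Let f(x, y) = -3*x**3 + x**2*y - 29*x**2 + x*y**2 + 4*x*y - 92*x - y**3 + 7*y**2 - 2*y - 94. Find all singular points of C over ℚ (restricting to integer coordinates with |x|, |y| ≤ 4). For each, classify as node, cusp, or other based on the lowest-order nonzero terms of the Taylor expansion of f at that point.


Singular points: {(-3, 1)}; classification: node.

Compute partial derivatives:
  f_x = -9*x**2 + 2*x*y - 58*x + y**2 + 4*y - 92.
  f_y = x**2 + 2*x*y + 4*x - 3*y**2 + 14*y - 2.
Scan x_0 ∈ {−4, ..., 4}. For each x_0, f_y(x_0, y) is a polynomial in y; find its integer roots y ∈ {−4, ..., 4}, then test f_x and f at those candidates.
  x = -4: f_y(-4, y) = -3*y**2 + 6*y - 2; no integer root y with |y| ≤ 4.
  x = -3: f_y(-3, y) = -3*y**2 + 8*y - 5; vanishes at y ∈ {1}. (-3, 1): f_x = 0, f = 0 — SINGULAR.
  x = -2: f_y(-2, y) = -3*y**2 + 10*y - 6; no integer root y with |y| ≤ 4.
  x = -1: f_y(-1, y) = -3*y**2 + 12*y - 5; no integer root y with |y| ≤ 4.
  x = 0: f_y(0, y) = -3*y**2 + 14*y - 2; no integer root y with |y| ≤ 4.
  x = 1: f_y(1, y) = -3*y**2 + 16*y + 3; no integer root y with |y| ≤ 4.
  x = 2: f_y(2, y) = -3*y**2 + 18*y + 10; no integer root y with |y| ≤ 4.
  x = 3: f_y(3, y) = -3*y**2 + 20*y + 19; no integer root y with |y| ≤ 4.
  x = 4: f_y(4, y) = -3*y**2 + 22*y + 30; no integer root y with |y| ≤ 4.
Only singular point on the grid: (-3, 1).
Classify: substitute x = -3 + u, y = 1 + v and expand: f = -3*u**3 + u**2*v - u**2 + u*v**2 - v**3 + v**2.
No constant or linear terms (consistent with a singular point). Quadratic part: -u**2 + v**2. Cubic part: -3*u**3 + u**2*v + u*v**2 - v**3.
The quadratic part v**2 - u**2 = (v − u)(v + u) splits into two distinct linear factors, so there are two distinct tangent lines y − 1 = ±(x − -3) — this is a node (ordinary double point).
Classification: node.


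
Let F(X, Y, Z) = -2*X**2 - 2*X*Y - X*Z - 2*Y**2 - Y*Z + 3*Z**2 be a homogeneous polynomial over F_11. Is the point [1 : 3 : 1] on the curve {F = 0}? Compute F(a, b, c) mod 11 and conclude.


F(1,3,1) ≡ 6 (mod 11); P is NOT on the curve.

Evaluate F(1, 3, 1) term-by-term (mod 11).
  -2*X**2 ↦ -2·1·1·1 = -2
  -2*X*Y ↦ -2·1·3·1 = -6
  -X*Z ↦ -1·1·1·1 = -1
  -2*Y**2 ↦ -2·1·9·1 = -18
  -Y*Z ↦ -1·1·3·1 = -3
  3*Z**2 ↦ 3·1·1·1 = 3
Sum: F(1, 3, 1) = (-2) + (-6) + (-1) + (-18) + (-3) + (3) = -27.
Reducing mod 11: -27 ≡ 6 (mod 11).
Since F(a, b, c) ≡ 6 ≠ 0 (mod 11), P does NOT lie on the curve.


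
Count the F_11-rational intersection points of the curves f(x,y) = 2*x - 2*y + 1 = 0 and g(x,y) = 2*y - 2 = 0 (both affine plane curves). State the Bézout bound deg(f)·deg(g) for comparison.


Common zeros: {(6, 1)}; count = 1; Bézout bound = 1.

deg(f) = 1, deg(g) = 1, so Bézout bound = 1.
Scan x ∈ F_11. For each x, list the y ∈ F_11 with f(x, y) ≡ 0 and those with g(x, y) ≡ 0 (mod 11); the common zeros in that column are the intersection.
  x = 0: f ≡ 0 at y ∈ {6}; g ≡ 0 at y ∈ {1}; common: ∅.
  x = 1: f ≡ 0 at y ∈ {7}; g ≡ 0 at y ∈ {1}; common: ∅.
  x = 2: f ≡ 0 at y ∈ {8}; g ≡ 0 at y ∈ {1}; common: ∅.
  x = 3: f ≡ 0 at y ∈ {9}; g ≡ 0 at y ∈ {1}; common: ∅.
  x = 4: f ≡ 0 at y ∈ {10}; g ≡ 0 at y ∈ {1}; common: ∅.
  x = 5: f ≡ 0 at y ∈ {0}; g ≡ 0 at y ∈ {1}; common: ∅.
  x = 6: f ≡ 0 at y ∈ {1}; g ≡ 0 at y ∈ {1}; common: {1}.
  x = 7: f ≡ 0 at y ∈ {2}; g ≡ 0 at y ∈ {1}; common: ∅.
  x = 8: f ≡ 0 at y ∈ {3}; g ≡ 0 at y ∈ {1}; common: ∅.
  x = 9: f ≡ 0 at y ∈ {4}; g ≡ 0 at y ∈ {1}; common: ∅.
  x = 10: f ≡ 0 at y ∈ {5}; g ≡ 0 at y ∈ {1}; common: ∅.
Collecting: common zeros = {(6, 1)}, so the count is 1.
Comparison with the Bézout bound: 1 ≤ 1 = deg(f)·deg(g), as expected for curves with no common component (the bound is attained).


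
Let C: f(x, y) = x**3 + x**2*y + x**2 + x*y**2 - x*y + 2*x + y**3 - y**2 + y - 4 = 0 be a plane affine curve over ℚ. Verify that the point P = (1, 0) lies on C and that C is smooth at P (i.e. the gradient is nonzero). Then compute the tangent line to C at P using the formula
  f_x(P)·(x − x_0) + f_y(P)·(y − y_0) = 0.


Tangent line at P: 7*x + y - 7 = 0.

Step 1: f(1, 0) = 0, so P lies on C.
Step 2: partial derivatives
  f_x(x, y) = 3*x**2 + 2*x*y + 2*x + y**2 - y + 2, f_y(x, y) = x**2 + 2*x*y - x + 3*y**2 - 2*y + 1.
  f_x(P) = 7, f_y(P) = 1 (gradient nonzero, so P is smooth).
Step 3: tangent line at P: 7·(x − 1) + 1·(y − 0) = 0.
Expanding: 7*x + y - 7 = 0.


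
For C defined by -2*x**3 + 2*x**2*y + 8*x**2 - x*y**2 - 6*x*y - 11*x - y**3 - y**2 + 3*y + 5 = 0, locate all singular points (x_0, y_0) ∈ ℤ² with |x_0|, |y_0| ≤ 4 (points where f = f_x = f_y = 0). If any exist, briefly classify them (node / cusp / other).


Singular points: {(1, -1)}; classification: cusp.

Compute partial derivatives:
  f_x = -6*x**2 + 4*x*y + 16*x - y**2 - 6*y - 11.
  f_y = 2*x**2 - 2*x*y - 6*x - 3*y**2 - 2*y + 3.
Scan x_0 ∈ {−4, ..., 4}. For each x_0, f_y(x_0, y) is a polynomial in y; find its integer roots y ∈ {−4, ..., 4}, then test f_x and f at those candidates.
  x = -4: f_y(-4, y) = -3*y**2 + 6*y + 59; no integer root y with |y| ≤ 4.
  x = -3: f_y(-3, y) = -3*y**2 + 4*y + 39; vanishes at y ∈ {-3}. (-3, -3): f_x = -68 ≠ 0.
  x = -2: f_y(-2, y) = -3*y**2 + 2*y + 23; no integer root y with |y| ≤ 4.
  x = -1: f_y(-1, y) = 11 - 3*y**2; no integer root y with |y| ≤ 4.
  x = 0: f_y(0, y) = -3*y**2 - 2*y + 3; no integer root y with |y| ≤ 4.
  x = 1: f_y(1, y) = -3*y**2 - 4*y - 1; vanishes at y ∈ {-1}. (1, -1): f_x = 0, f = 0 — SINGULAR.
  x = 2: f_y(2, y) = -3*y**2 - 6*y - 1; no integer root y with |y| ≤ 4.
  x = 3: f_y(3, y) = -3*y**2 - 8*y + 3; vanishes at y ∈ {-3}. (3, -3): f_x = -44 ≠ 0.
  x = 4: f_y(4, y) = -3*y**2 - 10*y + 11; no integer root y with |y| ≤ 4.
Only singular point on the grid: (1, -1).
Classify: substitute x = 1 + u, y = -1 + v and expand: f = -2*u**3 + 2*u**2*v - u*v**2 - v**3 + v**2.
No constant or linear terms (consistent with a singular point). Quadratic part: v**2. Cubic part: -2*u**3 + 2*u**2*v - u*v**2 - v**3.
The quadratic part v**2 is a perfect square, so there is a single (double) tangent line v = 0, i.e. y = -1. Restricting the cubic part to that line (v = 0) leaves -2*u**3 ≠ 0, so f is not divisible by v and the branch is v² ≈ 2*u**3 to lowest order — this is a cusp.
Classification: cusp.


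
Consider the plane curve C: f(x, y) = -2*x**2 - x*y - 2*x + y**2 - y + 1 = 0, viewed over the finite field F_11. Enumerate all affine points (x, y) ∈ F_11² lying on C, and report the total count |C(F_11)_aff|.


Affine F_11-points: {(1, 3), (1, 10), (2, 0), (2, 3), (3, 6), (3, 9), (4, 6), (4, 10), (8, 0), (8, 9)}; count = 10.

For each of the 121 pairs (x, y) ∈ F_11², evaluate f(x, y) mod 11. Record the zeros.
  x = 0: [0↦1, 1↦1, 2↦3, 3↦7, 4↦2, 5↦10, 6↦9, 7↦10, 8↦2, 9↦7, 10↦3]  zeros at y ∈ ∅
  x = 1: [0↦8, 1↦7, 2↦8, 3↦0, 4↦5, 5↦1, 6↦10, 7↦10, 8↦1, 9↦5, 10↦0]  zeros at y ∈ {3, 10}
  x = 2: [0↦0, 1↦9, 2↦9, 3↦0, 4↦4, 5↦10, 6↦7, 7↦6, 8↦7, 9↦10, 10↦4]  zeros at y ∈ {0, 3}
  x = 3: [0↦10, 1↦7, 2↦6, 3↦7, 4↦10, 5↦4, 6↦0, 7↦9, 8↦9, 9↦0, 10↦4]  zeros at y ∈ {6, 9}
  x = 4: [0↦5, 1↦1, 2↦10, 3↦10, 4↦1, 5↦5, 6↦0, 7↦8, 8↦7, 9↦8, 10↦0]  zeros at y ∈ {6, 10}
  x = 5: [0↦7, 1↦2, 2↦10, 3↦9, 4↦10, 5↦2, 6↦7, 7↦3, 8↦1, 9↦1, 10↦3]  zeros at y ∈ ∅
  x = 6: [0↦5, 1↦10, 2↦6, 3↦4, 4↦4, 5↦6, 6↦10, 7↦5, 8↦2, 9↦1, 10↦2]  zeros at y ∈ ∅
  x = 7: [0↦10, 1↦3, 2↦9, 3↦6, 4↦5, 5↦6, 6↦9, 7↦3, 8↦10, 9↦8, 10↦8]  zeros at y ∈ ∅
  x = 8: [0↦0, 1↦3, 2↦8, 3↦4, 4↦2, 5↦2, 6↦4, 7↦8, 8↦3, 9↦0, 10↦10]  zeros at y ∈ {0, 9}
  x = 9: [0↦8, 1↦10, 2↦3, 3↦9, 4↦6, 5↦5, 6↦6, 7↦9, 8↦3, 9↦10, 10↦8]  zeros at y ∈ ∅
  x = 10: [0↦1, 1↦2, 2↦5, 3↦10, 4↦6, 5↦4, 6↦4, 7↦6, 8↦10, 9↦5, 10↦2]  zeros at y ∈ ∅
Collecting zeros: affine points = {(1, 3), (1, 10), (2, 0), (2, 3), (3, 6), (3, 9), (4, 6), (4, 10), (8, 0), (8, 9)}.
Total count |C(F_11)_aff| = 10.


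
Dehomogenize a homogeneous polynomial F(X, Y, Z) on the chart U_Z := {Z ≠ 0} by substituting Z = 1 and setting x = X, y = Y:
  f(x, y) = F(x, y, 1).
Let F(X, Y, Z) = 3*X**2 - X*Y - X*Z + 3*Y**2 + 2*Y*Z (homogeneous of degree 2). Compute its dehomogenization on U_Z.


f(x, y) = 3*x**2 - x*y - x + 3*y**2 + 2*y

On U_Z we set Z = 1. Each monomial c·X^i·Y^j·Z^k in F becomes c·x^i·y^j·1^k = c·x^i·y^j.
Substituting Z = 1: F(X, Y, 1) = 3*x**2 - x*y - x + 3*y**2 + 2*y.
Note: deg(f) ≤ deg(F) = 2; strict inequality happens when F is divisible by Z (lost terms).


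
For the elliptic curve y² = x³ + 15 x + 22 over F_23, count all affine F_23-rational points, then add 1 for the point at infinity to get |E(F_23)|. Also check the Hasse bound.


Affine points = {(3, 5), (3, 18), (4, 10), (4, 13), (6, 11), (6, 12), (9, 9), (9, 14), (11, 0), (14, 3), (14, 20), (18, 11), (18, 12), (19, 6), (19, 17), (22, 11), (22, 12)}; affine count = 17; |E(F_23)| = 18.

Discriminant check: Δ ∝ 4a³ + 27b² = 4·15³ + 27·22² = 4·3375 + 27·484 ≡ 3 (mod 23). Nonzero ⇒ E is nonsingular.
For each x ∈ F_23, compute rhs = x³ + 15·x + 22 mod 23, then count y ∈ F_23 with y² ≡ rhs.
  x = 0: rhs = 22, matching y values: none (0 points).
  x = 1: rhs = 15, matching y values: none (0 points).
  x = 2: rhs = 14, matching y values: none (0 points).
  x = 3: rhs = 2, matching y values: 5, 18 (2 points).
  x = 4: rhs = 8, matching y values: 10, 13 (2 points).
  x = 5: rhs = 15, matching y values: none (0 points).
  x = 6: rhs = 6, matching y values: 11, 12 (2 points).
  x = 7: rhs = 10, matching y values: none (0 points).
  x = 8: rhs = 10, matching y values: none (0 points).
  x = 9: rhs = 12, matching y values: 9, 14 (2 points).
  x = 10: rhs = 22, matching y values: none (0 points).
  x = 11: rhs = 0, matching y values: 0 (1 points).
  x = 12: rhs = 21, matching y values: none (0 points).
  x = 13: rhs = 22, matching y values: none (0 points).
  x = 14: rhs = 9, matching y values: 3, 20 (2 points).
  x = 15: rhs = 11, matching y values: none (0 points).
  x = 16: rhs = 11, matching y values: none (0 points).
  x = 17: rhs = 15, matching y values: none (0 points).
  x = 18: rhs = 6, matching y values: 11, 12 (2 points).
  x = 19: rhs = 13, matching y values: 6, 17 (2 points).
  x = 20: rhs = 19, matching y values: none (0 points).
  x = 21: rhs = 7, matching y values: none (0 points).
  x = 22: rhs = 6, matching y values: 11, 12 (2 points).
Total affine count: 17.
Full point count |E(F_23)| = 17 + 1 = 18.
Hasse bound: |18 − (23+1)| = |-6| = 6 ≤ 2√23 ≈ 9.5917 ✓.
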